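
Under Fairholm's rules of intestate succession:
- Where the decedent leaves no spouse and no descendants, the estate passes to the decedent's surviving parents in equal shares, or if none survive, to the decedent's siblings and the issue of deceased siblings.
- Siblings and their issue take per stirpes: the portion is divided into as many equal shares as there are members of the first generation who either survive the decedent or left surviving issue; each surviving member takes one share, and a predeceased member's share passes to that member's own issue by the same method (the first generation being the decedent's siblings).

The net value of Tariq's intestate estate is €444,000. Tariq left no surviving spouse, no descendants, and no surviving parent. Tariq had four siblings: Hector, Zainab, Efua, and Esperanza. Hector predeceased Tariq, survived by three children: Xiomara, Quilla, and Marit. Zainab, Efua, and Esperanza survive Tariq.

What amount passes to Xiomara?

Xiomara receives €37,000.

The entire €444,000 passes to the siblings and their issue.
That amount (€444,000) is divided into 4 shares of €111,000: Zainab, Efua, and Esperanza each take €111,000; Hector's €111,000 share passes to Hector's issue.
Hector's share (€111,000) is divided into 3 shares of €37,000: Xiomara, Quilla, and Marit each take €37,000.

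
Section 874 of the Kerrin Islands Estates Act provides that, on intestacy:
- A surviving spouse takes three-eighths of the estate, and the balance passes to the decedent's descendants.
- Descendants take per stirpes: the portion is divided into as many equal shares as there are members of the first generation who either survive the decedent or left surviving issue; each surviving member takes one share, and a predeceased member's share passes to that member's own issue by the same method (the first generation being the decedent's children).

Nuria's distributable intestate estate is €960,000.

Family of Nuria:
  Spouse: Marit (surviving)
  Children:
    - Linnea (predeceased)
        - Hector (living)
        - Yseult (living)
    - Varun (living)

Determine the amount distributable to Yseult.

Marit takes three-eighths of €960,000 = €360,000. The remaining €600,000 passes to the descendants.
The descendants' portion (€600,000) is divided into 2 shares of €300,000: Varun takes €300,000; Linnea's €300,000 share passes to Linnea's issue.
Linnea's share (€300,000) is divided into 2 shares of €150,000: Hector and Yseult each take €150,000.

Yseult receives €150,000.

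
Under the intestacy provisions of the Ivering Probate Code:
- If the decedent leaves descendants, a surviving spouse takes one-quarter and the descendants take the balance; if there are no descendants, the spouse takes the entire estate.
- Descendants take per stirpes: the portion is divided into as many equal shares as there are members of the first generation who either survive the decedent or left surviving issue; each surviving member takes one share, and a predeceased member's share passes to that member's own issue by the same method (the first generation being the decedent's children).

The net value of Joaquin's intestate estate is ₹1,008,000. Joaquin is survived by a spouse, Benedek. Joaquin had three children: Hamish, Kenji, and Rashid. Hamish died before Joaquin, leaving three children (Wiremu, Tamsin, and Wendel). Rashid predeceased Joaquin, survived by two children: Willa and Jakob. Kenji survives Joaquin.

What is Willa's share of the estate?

Willa receives ₹126,000.

Benedek takes one-quarter of ₹1,008,000 = ₹252,000. The remaining ₹756,000 passes to the descendants.
The descendants' portion (₹756,000) is divided into 3 shares of ₹252,000: Kenji takes ₹252,000; Hamish's ₹252,000 share passes to Hamish's issue; Rashid's ₹252,000 share passes to Rashid's issue.
Hamish's share (₹252,000) is divided into 3 shares of ₹84,000: Wiremu, Tamsin, and Wendel each take ₹84,000.
Rashid's share (₹252,000) is divided into 2 shares of ₹126,000: Willa and Jakob each take ₹126,000.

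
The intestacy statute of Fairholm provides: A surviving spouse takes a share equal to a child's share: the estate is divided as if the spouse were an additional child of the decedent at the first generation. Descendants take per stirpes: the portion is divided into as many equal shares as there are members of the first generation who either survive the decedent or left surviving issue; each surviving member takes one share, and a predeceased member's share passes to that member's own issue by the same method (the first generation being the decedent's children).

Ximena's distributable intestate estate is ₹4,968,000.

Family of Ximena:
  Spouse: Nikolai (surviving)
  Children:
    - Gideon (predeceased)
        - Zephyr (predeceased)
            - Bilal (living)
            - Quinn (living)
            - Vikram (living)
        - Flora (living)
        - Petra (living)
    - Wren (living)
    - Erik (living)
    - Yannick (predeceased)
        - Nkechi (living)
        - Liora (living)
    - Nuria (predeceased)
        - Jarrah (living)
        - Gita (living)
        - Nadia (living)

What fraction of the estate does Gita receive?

Gita receives 1/18 of the estate.

The spouse counts as an additional share at the children's level, so there are 6 primary shares of ₹828,000. Nikolai takes one such share (₹828,000).
The children's combined portion (₹4,140,000) is divided into 5 shares of ₹828,000: Wren and Erik each take ₹828,000; Gideon's ₹828,000 share passes to Gideon's issue; Yannick's ₹828,000 share passes to Yannick's issue; Nuria's ₹828,000 share passes to Nuria's issue.
Gideon's share (₹828,000) is divided into 3 shares of ₹276,000: Flora and Petra each take ₹276,000; Zephyr's ₹276,000 share passes to Zephyr's issue.
Zephyr's share (₹276,000) is divided into 3 shares of ₹92,000: Bilal, Quinn, and Vikram each take ₹92,000.
Yannick's share (₹828,000) is divided into 2 shares of ₹414,000: Nkechi and Liora each take ₹414,000.
Nuria's share (₹828,000) is divided into 3 shares of ₹276,000: Jarrah, Gita, and Nadia each take ₹276,000.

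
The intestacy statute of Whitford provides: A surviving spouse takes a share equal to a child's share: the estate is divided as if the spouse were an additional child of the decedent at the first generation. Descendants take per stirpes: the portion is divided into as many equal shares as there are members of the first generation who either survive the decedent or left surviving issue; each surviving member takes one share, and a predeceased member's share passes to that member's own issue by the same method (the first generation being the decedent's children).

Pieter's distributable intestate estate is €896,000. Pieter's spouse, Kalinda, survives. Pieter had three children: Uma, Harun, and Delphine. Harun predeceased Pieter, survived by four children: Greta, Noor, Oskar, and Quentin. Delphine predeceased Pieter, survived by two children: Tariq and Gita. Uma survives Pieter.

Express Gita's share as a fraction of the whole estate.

Gita receives 1/8 of the estate.

The spouse counts as an additional share at the children's level, so there are 4 primary shares of €224,000. Kalinda takes one such share (€224,000).
The children's combined portion (€672,000) is divided into 3 shares of €224,000: Uma takes €224,000; Harun's €224,000 share passes to Harun's issue; Delphine's €224,000 share passes to Delphine's issue.
Harun's share (€224,000) is divided into 4 shares of €56,000: Greta, Noor, Oskar, and Quentin each take €56,000.
Delphine's share (€224,000) is divided into 2 shares of €112,000: Tariq and Gita each take €112,000.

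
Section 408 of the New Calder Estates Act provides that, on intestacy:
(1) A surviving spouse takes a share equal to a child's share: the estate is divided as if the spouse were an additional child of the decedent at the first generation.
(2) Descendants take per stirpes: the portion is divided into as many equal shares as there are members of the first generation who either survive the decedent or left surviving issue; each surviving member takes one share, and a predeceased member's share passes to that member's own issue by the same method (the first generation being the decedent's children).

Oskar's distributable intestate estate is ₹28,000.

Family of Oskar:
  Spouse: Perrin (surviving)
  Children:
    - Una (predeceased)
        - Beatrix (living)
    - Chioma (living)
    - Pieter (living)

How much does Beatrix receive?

The spouse counts as an additional share at the children's level, so there are 4 primary shares of ₹7,000. Perrin takes one such share (₹7,000).
The children's combined portion (₹21,000) is divided into 3 shares of ₹7,000: Chioma and Pieter each take ₹7,000; Una's ₹7,000 share passes to Una's issue.
Una's share (₹7,000) passes entirely to Beatrix.

Beatrix receives ₹7,000.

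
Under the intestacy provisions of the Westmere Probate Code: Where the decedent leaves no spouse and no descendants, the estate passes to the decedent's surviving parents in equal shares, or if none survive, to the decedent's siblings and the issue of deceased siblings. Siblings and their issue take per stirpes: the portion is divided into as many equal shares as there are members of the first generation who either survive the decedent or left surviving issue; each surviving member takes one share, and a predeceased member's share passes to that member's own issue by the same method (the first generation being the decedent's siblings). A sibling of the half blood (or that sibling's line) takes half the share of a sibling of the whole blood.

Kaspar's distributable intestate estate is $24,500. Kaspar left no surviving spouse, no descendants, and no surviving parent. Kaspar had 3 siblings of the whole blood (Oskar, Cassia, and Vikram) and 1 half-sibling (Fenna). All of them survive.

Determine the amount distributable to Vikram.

Vikram receives $7,000.

The entire $24,500 passes to the siblings and their issue.
Counting each half-blood sibling's line as half a unit, there are 7/2 units in $24,500, so one unit is $7,000. Whole-blood lines (Oskar, Cassia, and Vikram) take $7,000 each; half-blood lines (Fenna) take $3,500 each.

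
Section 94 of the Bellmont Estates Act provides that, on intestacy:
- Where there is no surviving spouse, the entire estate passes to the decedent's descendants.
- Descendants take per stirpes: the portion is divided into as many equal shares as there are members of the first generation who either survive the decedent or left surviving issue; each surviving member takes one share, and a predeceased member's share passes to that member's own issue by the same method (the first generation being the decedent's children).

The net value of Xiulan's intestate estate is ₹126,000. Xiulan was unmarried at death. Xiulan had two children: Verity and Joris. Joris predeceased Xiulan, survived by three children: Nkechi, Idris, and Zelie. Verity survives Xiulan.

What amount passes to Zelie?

Zelie receives ₹21,000.

The entire ₹126,000 passes to the descendants.
That amount (₹126,000) is divided into 2 shares of ₹63,000: Verity takes ₹63,000; Joris's ₹63,000 share passes to Joris's issue.
Joris's share (₹63,000) is divided into 3 shares of ₹21,000: Nkechi, Idris, and Zelie each take ₹21,000.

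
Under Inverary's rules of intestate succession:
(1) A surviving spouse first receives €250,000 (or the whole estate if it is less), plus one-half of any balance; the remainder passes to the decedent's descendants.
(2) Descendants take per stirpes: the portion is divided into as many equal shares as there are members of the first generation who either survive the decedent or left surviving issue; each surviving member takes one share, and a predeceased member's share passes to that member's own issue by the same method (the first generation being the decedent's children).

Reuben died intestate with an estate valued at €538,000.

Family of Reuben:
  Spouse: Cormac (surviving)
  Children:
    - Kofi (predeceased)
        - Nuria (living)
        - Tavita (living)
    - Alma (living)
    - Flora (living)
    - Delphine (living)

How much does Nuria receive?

Nuria receives €18,000.

Cormac first takes €250,000, leaving a balance of €288,000. Cormac then takes one-half of the balance (€144,000), for a total of €394,000. The remaining €144,000 passes to the descendants.
The descendants' portion (€144,000) is divided into 4 shares of €36,000: Alma, Flora, and Delphine each take €36,000; Kofi's €36,000 share passes to Kofi's issue.
Kofi's share (€36,000) is divided into 2 shares of €18,000: Nuria and Tavita each take €18,000.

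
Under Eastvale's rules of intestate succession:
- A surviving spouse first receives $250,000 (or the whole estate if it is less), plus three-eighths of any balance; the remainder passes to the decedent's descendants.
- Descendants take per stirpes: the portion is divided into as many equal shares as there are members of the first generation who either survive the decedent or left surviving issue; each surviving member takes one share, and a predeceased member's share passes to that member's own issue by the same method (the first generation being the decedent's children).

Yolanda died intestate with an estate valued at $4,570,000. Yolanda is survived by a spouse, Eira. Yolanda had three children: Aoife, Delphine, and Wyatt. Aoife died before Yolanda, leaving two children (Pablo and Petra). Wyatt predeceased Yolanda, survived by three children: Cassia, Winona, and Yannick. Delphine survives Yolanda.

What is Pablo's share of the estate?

Pablo receives $450,000.

Eira first takes $250,000, leaving a balance of $4,320,000. Eira then takes three-eighths of the balance ($1,620,000), for a total of $1,870,000. The remaining $2,700,000 passes to the descendants.
The descendants' portion ($2,700,000) is divided into 3 shares of $900,000: Delphine takes $900,000; Aoife's $900,000 share passes to Aoife's issue; Wyatt's $900,000 share passes to Wyatt's issue.
Aoife's share ($900,000) is divided into 2 shares of $450,000: Pablo and Petra each take $450,000.
Wyatt's share ($900,000) is divided into 3 shares of $300,000: Cassia, Winona, and Yannick each take $300,000.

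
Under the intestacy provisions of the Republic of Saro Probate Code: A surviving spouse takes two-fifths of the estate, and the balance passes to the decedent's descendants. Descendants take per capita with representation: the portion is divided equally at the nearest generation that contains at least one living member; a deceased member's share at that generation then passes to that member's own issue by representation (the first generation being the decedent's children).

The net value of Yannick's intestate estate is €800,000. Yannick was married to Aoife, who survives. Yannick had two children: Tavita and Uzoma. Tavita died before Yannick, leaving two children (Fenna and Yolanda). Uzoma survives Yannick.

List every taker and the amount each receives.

Aoife takes two-fifths of €800,000 = €320,000. The remaining €480,000 passes to the descendants.
The descendants' portion (€480,000) is divided into 2 shares of €240,000: Uzoma takes €240,000; Tavita's €240,000 share passes to Tavita's issue.
Tavita's share (€240,000) is divided into 2 shares of €120,000: Fenna and Yolanda each take €120,000.

Aoife: €320,000; Fenna: €120,000; Yolanda: €120,000; Uzoma: €240,000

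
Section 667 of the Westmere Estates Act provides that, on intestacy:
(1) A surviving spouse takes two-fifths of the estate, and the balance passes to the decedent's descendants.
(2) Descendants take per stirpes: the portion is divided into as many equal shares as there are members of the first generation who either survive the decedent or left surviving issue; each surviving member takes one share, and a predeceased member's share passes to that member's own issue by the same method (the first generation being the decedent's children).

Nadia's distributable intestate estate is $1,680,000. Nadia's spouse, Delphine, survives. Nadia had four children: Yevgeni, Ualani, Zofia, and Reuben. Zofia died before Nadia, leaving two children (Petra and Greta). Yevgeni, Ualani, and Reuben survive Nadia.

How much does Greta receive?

Greta receives $126,000.

Delphine takes two-fifths of $1,680,000 = $672,000. The remaining $1,008,000 passes to the descendants.
The descendants' portion ($1,008,000) is divided into 4 shares of $252,000: Yevgeni, Ualani, and Reuben each take $252,000; Zofia's $252,000 share passes to Zofia's issue.
Zofia's share ($252,000) is divided into 2 shares of $126,000: Petra and Greta each take $126,000.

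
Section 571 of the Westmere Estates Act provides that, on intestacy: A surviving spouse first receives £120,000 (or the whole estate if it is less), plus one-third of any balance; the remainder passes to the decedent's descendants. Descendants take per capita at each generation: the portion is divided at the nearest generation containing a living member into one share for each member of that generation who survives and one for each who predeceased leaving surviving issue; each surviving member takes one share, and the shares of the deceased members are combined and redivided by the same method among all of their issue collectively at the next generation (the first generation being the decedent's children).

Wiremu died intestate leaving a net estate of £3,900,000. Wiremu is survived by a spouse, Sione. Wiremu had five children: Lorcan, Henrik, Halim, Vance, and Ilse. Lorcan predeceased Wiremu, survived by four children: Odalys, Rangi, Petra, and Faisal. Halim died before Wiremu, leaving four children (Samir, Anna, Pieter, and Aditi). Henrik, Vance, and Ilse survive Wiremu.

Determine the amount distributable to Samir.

Sione first takes £120,000, leaving a balance of £3,780,000. Sione then takes one-third of the balance (£1,260,000), for a total of £1,380,000. The remaining £2,520,000 passes to the descendants.
The descendants' portion (£2,520,000) is divided at the children's generation into 5 shares of £504,000. Henrik, Vance, and Ilse each take £504,000. The 2 shares of the deceased (Lorcan and Halim) are combined into a pool of £1,008,000.
That pool (£1,008,000) is divided at the grandchildren's generation equally among Odalys, Rangi, Petra, Faisal, Samir, Anna, Pieter, and Aditi: £126,000 each.

Samir receives £126,000.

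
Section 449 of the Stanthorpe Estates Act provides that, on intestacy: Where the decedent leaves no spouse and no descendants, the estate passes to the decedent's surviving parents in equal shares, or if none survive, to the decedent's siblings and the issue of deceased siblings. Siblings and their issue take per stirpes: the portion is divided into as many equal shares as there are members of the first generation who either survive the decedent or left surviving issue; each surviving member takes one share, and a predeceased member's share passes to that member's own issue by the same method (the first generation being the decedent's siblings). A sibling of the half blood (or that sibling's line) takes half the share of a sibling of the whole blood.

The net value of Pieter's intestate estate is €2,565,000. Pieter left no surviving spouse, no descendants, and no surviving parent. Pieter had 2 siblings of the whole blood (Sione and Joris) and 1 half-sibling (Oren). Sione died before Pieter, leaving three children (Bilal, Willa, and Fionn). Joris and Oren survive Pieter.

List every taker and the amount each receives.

Bilal: €342,000; Willa: €342,000; Fionn: €342,000; Joris: €1,026,000; Oren: €513,000

The entire €2,565,000 passes to the siblings and their issue.
Counting each half-blood sibling's line as half a unit, there are 5/2 units in €2,565,000, so one unit is €1,026,000. Whole-blood lines (Sione and Joris) take €1,026,000 each; half-blood lines (Oren) take €513,000 each.
Sione's share (€1,026,000) is divided into 3 shares of €342,000: Bilal, Willa, and Fionn each take €342,000.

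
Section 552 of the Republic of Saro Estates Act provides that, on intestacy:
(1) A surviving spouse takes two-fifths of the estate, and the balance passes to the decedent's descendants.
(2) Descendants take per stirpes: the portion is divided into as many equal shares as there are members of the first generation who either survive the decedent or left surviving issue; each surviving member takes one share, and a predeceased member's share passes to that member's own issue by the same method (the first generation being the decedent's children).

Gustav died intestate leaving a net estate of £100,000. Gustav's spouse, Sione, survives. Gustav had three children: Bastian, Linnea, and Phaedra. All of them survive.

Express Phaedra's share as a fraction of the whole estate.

Phaedra receives 1/5 of the estate.

Sione takes two-fifths of £100,000 = £40,000. The remaining £60,000 passes to the descendants.
The descendants' portion (£60,000) is divided into 3 shares of £20,000: Bastian, Linnea, and Phaedra each take £20,000.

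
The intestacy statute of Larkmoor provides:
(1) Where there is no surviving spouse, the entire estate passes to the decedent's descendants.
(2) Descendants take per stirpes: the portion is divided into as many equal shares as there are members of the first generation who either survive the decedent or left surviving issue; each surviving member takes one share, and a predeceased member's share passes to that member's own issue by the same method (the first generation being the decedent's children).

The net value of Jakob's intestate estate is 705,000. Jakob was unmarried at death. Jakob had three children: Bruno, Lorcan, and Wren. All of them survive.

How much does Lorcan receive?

Lorcan receives 235,000.

The entire 705,000 passes to the descendants.
That amount (705,000) is divided into 3 shares of 235,000: Bruno, Lorcan, and Wren each take 235,000.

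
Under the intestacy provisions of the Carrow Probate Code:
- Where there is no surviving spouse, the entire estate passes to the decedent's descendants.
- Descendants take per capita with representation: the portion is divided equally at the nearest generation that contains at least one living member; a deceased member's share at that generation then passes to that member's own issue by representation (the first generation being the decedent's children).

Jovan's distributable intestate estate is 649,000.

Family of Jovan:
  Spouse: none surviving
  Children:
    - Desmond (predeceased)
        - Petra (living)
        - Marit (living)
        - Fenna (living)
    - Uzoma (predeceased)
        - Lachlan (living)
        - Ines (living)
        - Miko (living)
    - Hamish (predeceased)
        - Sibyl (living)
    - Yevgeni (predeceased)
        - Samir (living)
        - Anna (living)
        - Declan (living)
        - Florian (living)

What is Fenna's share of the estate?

The entire 649,000 passes to the descendants.
No child survives, so the initial division is made at the grandchildren's generation.
That amount (649,000) is divided into 11 shares of 59,000: Petra, Marit, Fenna, Lachlan, Ines, Miko, Sibyl, Samir, Anna, Declan, and Florian each take 59,000.

Fenna receives 59,000.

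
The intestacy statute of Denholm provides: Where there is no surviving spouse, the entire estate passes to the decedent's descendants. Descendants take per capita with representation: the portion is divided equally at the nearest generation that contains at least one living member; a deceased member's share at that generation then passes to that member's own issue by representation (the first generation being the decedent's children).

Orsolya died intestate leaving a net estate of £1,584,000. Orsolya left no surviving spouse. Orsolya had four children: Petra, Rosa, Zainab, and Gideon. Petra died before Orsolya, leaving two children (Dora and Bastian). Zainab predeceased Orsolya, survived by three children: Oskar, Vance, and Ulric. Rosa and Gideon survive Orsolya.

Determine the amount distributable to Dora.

The entire £1,584,000 passes to the descendants.
That amount (£1,584,000) is divided into 4 shares of £396,000: Rosa and Gideon each take £396,000; Petra's £396,000 share passes to Petra's issue; Zainab's £396,000 share passes to Zainab's issue.
Petra's share (£396,000) is divided into 2 shares of £198,000: Dora and Bastian each take £198,000.
Zainab's share (£396,000) is divided into 3 shares of £132,000: Oskar, Vance, and Ulric each take £132,000.

Dora receives £198,000.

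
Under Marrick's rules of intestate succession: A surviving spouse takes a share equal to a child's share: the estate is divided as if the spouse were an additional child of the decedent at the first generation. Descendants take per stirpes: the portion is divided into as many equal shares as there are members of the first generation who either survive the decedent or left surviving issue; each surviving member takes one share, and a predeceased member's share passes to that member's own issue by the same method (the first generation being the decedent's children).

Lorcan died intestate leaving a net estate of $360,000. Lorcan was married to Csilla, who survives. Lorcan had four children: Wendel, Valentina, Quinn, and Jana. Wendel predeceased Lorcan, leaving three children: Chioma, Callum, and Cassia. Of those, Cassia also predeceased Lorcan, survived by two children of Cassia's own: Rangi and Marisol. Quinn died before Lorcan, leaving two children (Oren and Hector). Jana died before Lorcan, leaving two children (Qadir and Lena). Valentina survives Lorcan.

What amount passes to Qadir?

The spouse counts as an additional share at the children's level, so there are 5 primary shares of $72,000. Csilla takes one such share ($72,000).
The children's combined portion ($288,000) is divided into 4 shares of $72,000: Valentina takes $72,000; Wendel's $72,000 share passes to Wendel's issue; Quinn's $72,000 share passes to Quinn's issue; Jana's $72,000 share passes to Jana's issue.
Wendel's share ($72,000) is divided into 3 shares of $24,000: Chioma and Callum each take $24,000; Cassia's $24,000 share passes to Cassia's issue.
Cassia's share ($24,000) is divided into 2 shares of $12,000: Rangi and Marisol each take $12,000.
Quinn's share ($72,000) is divided into 2 shares of $36,000: Oren and Hector each take $36,000.
Jana's share ($72,000) is divided into 2 shares of $36,000: Qadir and Lena each take $36,000.

Qadir receives $36,000.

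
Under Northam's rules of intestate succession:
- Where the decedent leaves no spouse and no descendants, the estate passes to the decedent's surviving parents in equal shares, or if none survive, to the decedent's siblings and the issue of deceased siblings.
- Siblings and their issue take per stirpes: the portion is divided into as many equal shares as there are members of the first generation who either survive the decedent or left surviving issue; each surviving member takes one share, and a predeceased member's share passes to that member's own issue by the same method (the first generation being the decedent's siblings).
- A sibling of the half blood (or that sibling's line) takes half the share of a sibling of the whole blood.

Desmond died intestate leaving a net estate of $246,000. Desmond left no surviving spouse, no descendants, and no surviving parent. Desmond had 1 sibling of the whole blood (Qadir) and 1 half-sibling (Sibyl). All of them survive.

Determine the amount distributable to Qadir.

Qadir receives $164,000.

The entire $246,000 passes to the siblings and their issue.
Counting each half-blood sibling's line as half a unit, there are 3/2 units in $246,000, so one unit is $164,000. Whole-blood lines (Qadir) take $164,000 each; half-blood lines (Sibyl) take $82,000 each.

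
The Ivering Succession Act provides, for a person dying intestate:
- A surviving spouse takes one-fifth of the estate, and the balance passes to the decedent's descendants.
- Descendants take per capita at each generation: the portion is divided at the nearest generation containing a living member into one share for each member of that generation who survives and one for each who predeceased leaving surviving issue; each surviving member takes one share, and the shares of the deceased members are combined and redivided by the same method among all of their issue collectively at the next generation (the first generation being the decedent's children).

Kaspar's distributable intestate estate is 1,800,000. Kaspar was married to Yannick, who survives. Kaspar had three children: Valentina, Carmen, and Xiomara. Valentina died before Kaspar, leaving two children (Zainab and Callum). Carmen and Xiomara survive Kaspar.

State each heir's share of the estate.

Yannick takes one-fifth of 1,800,000 = 360,000. The remaining 1,440,000 passes to the descendants.
The descendants' portion (1,440,000) is divided at the children's generation into 3 shares of 480,000. Carmen and Xiomara each take 480,000. The remaining share for the deceased Valentina (480,000) is carried to the next generation.
That pool (480,000) is divided at the grandchildren's generation equally among Zainab and Callum: 240,000 each.

Yannick: 360,000; Zainab: 240,000; Callum: 240,000; Carmen: 480,000; Xiomara: 480,000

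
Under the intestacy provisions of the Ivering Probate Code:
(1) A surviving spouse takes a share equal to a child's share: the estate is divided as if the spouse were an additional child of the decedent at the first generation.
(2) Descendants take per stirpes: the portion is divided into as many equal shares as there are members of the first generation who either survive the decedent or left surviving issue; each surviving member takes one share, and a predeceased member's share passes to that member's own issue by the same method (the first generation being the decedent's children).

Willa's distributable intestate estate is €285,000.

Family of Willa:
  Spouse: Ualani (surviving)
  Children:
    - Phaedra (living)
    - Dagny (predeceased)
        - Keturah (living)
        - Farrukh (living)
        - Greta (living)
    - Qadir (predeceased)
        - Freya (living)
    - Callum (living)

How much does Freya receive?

Freya receives €57,000.

The spouse counts as an additional share at the children's level, so there are 5 primary shares of €57,000. Ualani takes one such share (€57,000).
The children's combined portion (€228,000) is divided into 4 shares of €57,000: Phaedra and Callum each take €57,000; Dagny's €57,000 share passes to Dagny's issue; Qadir's €57,000 share passes to Qadir's issue.
Dagny's share (€57,000) is divided into 3 shares of €19,000: Keturah, Farrukh, and Greta each take €19,000.
Qadir's share (€57,000) passes entirely to Freya.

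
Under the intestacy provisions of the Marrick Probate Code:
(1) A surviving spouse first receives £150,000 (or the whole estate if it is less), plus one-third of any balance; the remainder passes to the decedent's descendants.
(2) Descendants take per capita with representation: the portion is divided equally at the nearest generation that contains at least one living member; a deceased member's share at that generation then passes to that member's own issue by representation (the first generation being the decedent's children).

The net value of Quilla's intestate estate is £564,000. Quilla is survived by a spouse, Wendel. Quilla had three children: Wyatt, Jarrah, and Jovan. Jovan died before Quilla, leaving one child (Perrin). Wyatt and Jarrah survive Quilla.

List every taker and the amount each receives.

Wendel: £288,000; Wyatt: £92,000; Jarrah: £92,000; Perrin: £92,000

Wendel first takes £150,000, leaving a balance of £414,000. Wendel then takes one-third of the balance (£138,000), for a total of £288,000. The remaining £276,000 passes to the descendants.
The descendants' portion (£276,000) is divided into 3 shares of £92,000: Wyatt and Jarrah each take £92,000; Jovan's £92,000 share passes to Jovan's issue.
Jovan's share (£92,000) passes entirely to Perrin.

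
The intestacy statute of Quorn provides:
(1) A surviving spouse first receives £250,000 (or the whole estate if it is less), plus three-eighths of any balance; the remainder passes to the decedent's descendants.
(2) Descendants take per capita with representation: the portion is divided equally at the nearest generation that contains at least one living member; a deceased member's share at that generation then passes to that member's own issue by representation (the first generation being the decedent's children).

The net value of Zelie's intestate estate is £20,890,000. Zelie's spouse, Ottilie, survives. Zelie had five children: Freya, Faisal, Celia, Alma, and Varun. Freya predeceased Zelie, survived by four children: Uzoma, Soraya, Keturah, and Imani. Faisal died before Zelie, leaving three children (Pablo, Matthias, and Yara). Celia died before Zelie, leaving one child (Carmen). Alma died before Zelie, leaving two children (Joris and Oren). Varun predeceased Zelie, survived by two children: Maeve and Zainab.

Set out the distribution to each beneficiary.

Ottilie: £7,990,000; Uzoma: £1,075,000; Soraya: £1,075,000; Keturah: £1,075,000; Imani: £1,075,000; Pablo: £1,075,000; Matthias: £1,075,000; Yara: £1,075,000; Carmen: £1,075,000; Joris: £1,075,000; Oren: £1,075,000; Maeve: £1,075,000; Zainab: £1,075,000

Ottilie first takes £250,000, leaving a balance of £20,640,000. Ottilie then takes three-eighths of the balance (£7,740,000), for a total of £7,990,000. The remaining £12,900,000 passes to the descendants.
No child survives, so the initial division is made at the grandchildren's generation.
The descendants' portion (£12,900,000) is divided into 12 shares of £1,075,000: Uzoma, Soraya, Keturah, Imani, Pablo, Matthias, Yara, Carmen, Joris, Oren, Maeve, and Zainab each take £1,075,000.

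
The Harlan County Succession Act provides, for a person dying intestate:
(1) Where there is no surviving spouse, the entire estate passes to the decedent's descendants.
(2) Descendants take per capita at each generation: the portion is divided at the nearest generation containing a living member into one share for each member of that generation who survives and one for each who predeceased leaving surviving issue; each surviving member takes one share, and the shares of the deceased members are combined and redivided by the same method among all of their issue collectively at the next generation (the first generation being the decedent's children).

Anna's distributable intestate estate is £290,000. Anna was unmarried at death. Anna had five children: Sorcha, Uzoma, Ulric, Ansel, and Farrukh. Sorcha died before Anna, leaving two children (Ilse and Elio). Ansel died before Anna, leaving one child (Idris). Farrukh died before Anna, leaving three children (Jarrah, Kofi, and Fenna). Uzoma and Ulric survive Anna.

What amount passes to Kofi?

The entire £290,000 passes to the descendants.
That amount (£290,000) is divided at the children's generation into 5 shares of £58,000. Uzoma and Ulric each take £58,000. The 3 shares of the deceased (Sorcha, Ansel, and Farrukh) are combined into a pool of £174,000.
That pool (£174,000) is divided at the grandchildren's generation equally among Ilse, Elio, Idris, Jarrah, Kofi, and Fenna: £29,000 each.

Kofi receives £29,000.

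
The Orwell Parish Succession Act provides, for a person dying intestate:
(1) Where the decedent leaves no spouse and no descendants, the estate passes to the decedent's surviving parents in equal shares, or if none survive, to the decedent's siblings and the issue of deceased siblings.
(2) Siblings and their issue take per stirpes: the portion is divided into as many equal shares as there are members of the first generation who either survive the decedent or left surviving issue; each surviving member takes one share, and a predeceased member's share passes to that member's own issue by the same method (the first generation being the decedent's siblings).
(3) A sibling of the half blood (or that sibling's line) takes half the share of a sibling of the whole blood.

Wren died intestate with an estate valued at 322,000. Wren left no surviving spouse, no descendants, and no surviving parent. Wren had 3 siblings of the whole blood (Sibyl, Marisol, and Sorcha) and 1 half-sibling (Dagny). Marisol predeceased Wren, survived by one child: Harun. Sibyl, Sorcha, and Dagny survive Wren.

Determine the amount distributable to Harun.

Harun receives 92,000.

The entire 322,000 passes to the siblings and their issue.
Counting each half-blood sibling's line as half a unit, there are 7/2 units in 322,000, so one unit is 92,000. Whole-blood lines (Sibyl, Marisol, and Sorcha) take 92,000 each; half-blood lines (Dagny) take 46,000 each.
Marisol's share (92,000) passes entirely to Harun.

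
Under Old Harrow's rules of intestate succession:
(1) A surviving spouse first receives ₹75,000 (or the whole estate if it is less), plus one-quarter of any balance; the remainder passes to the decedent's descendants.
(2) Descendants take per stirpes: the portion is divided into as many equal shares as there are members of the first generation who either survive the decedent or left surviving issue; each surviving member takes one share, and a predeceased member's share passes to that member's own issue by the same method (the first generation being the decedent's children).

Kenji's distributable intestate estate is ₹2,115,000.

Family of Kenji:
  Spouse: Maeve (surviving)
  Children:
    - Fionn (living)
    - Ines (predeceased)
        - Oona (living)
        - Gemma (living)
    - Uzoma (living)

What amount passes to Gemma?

Maeve first takes ₹75,000, leaving a balance of ₹2,040,000. Maeve then takes one-quarter of the balance (₹510,000), for a total of ₹585,000. The remaining ₹1,530,000 passes to the descendants.
The descendants' portion (₹1,530,000) is divided into 3 shares of ₹510,000: Fionn and Uzoma each take ₹510,000; Ines's ₹510,000 share passes to Ines's issue.
Ines's share (₹510,000) is divided into 2 shares of ₹255,000: Oona and Gemma each take ₹255,000.

Gemma receives ₹255,000.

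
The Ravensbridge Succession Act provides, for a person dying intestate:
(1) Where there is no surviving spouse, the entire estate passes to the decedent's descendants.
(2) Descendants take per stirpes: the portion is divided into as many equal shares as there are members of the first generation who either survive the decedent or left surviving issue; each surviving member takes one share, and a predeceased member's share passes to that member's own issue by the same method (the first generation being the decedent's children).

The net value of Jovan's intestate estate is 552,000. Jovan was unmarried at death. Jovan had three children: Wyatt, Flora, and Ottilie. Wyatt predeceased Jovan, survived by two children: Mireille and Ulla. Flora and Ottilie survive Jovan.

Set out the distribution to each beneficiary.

Mireille: 92,000; Ulla: 92,000; Flora: 184,000; Ottilie: 184,000

The entire 552,000 passes to the descendants.
That amount (552,000) is divided into 3 shares of 184,000: Flora and Ottilie each take 184,000; Wyatt's 184,000 share passes to Wyatt's issue.
Wyatt's share (184,000) is divided into 2 shares of 92,000: Mireille and Ulla each take 92,000.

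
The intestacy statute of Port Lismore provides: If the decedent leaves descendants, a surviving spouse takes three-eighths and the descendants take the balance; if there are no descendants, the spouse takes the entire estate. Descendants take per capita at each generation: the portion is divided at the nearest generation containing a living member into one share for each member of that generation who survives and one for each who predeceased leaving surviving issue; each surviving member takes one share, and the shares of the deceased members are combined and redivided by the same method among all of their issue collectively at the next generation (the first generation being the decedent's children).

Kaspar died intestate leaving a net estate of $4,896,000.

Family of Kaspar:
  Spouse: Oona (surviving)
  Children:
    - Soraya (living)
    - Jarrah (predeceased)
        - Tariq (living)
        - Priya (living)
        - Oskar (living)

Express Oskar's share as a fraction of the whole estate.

Oona takes three-eighths of $4,896,000 = $1,836,000. The remaining $3,060,000 passes to the descendants.
The descendants' portion ($3,060,000) is divided at the children's generation into 2 shares of $1,530,000. Soraya takes $1,530,000. The remaining share for the deceased Jarrah ($1,530,000) is carried to the next generation.
That pool ($1,530,000) is divided at the grandchildren's generation equally among Tariq, Priya, and Oskar: $510,000 each.

Oskar receives 5/48 of the estate.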